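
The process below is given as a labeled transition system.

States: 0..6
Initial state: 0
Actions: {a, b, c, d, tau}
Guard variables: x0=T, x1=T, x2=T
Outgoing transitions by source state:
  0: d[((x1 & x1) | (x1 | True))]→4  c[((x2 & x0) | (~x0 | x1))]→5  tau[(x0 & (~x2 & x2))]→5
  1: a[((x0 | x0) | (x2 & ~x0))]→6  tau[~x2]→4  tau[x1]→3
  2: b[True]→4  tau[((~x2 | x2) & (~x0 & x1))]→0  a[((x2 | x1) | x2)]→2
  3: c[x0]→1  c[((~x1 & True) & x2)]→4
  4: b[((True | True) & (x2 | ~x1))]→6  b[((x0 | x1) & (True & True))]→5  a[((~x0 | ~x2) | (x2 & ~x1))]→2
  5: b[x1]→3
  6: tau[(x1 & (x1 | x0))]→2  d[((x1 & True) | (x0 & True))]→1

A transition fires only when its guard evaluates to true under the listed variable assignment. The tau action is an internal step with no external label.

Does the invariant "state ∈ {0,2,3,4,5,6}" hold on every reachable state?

Answer: INVARIANT VIOLATED at state 1

Working:
Allowed set {0,2,3,4,5,6}
R = {0,1,2,3,4,5,6}
  0: safe
  1: outside
  2: safe
  3: safe
  4: safe
  5: safe
  6: safe
reach 1 via d·b·d — violates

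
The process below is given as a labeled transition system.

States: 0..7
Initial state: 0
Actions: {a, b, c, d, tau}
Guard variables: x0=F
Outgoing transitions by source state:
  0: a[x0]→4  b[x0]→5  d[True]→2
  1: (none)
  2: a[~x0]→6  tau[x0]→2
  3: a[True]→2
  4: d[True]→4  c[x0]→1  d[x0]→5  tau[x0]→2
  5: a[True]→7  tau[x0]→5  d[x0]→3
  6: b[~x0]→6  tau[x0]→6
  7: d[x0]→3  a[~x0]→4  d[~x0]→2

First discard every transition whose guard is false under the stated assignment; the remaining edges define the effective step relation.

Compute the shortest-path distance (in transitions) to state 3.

Layered search for 3:
  depth 0: {0}
  depth 1: {2}
  depth 2: {6}
3 never appears.

Answer: UNREACHABLE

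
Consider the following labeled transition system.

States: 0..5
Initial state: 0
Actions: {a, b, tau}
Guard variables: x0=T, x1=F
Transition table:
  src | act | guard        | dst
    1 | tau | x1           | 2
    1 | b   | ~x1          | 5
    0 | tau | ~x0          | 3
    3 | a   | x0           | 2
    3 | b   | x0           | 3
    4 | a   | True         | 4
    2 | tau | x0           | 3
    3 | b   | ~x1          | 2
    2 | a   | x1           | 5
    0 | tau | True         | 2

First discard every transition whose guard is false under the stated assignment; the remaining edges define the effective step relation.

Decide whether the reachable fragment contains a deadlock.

R = {0,2,3}
  0: tau→2  [1 exit(s)]
  2: tau→3  [1 exit(s)]
  3: a→2  b→2  b→3  [3 exit(s)]

Answer: DEADLOCK-FREE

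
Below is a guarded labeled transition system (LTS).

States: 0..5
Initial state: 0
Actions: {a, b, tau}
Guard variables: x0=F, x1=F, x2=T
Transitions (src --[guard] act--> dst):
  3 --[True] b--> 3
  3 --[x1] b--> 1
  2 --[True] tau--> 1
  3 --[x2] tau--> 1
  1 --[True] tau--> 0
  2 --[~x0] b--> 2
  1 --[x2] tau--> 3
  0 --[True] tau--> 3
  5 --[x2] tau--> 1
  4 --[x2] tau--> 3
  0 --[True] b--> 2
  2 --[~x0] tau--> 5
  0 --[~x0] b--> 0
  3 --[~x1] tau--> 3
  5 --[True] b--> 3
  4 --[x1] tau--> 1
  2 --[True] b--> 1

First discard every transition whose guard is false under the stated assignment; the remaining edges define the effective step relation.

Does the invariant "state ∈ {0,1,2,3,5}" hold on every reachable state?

Answer: INVARIANT HOLDS

Working:
Inv-set: {0,1,2,3,5}
R = {0,1,2,3,5}
  0: safe
  1: safe
  2: safe
  3: safe
  5: safe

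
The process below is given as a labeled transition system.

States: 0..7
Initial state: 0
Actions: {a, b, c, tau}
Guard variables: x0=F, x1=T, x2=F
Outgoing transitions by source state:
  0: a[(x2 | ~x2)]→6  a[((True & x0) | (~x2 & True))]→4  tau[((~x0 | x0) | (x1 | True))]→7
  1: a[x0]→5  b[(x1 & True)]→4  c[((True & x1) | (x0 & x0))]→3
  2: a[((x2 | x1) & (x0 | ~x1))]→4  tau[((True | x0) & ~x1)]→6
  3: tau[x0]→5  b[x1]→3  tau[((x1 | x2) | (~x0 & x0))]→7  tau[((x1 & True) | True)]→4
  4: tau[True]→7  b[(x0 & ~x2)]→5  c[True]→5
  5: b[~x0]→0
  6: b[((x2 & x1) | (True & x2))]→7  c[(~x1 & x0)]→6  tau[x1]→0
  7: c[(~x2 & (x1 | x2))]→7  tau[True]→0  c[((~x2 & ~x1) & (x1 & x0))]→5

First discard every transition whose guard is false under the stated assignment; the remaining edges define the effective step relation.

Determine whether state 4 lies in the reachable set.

After dropping false guards: 14 live edges.
depth 0: {0}
depth 1: {4,6,7}  now seen {0,4,6,7}
depth 2: {5}  now seen {0,4,5,6,7}
Reachable = {0,4,5,6,7}
Path to 4: a

Answer: REACHABLE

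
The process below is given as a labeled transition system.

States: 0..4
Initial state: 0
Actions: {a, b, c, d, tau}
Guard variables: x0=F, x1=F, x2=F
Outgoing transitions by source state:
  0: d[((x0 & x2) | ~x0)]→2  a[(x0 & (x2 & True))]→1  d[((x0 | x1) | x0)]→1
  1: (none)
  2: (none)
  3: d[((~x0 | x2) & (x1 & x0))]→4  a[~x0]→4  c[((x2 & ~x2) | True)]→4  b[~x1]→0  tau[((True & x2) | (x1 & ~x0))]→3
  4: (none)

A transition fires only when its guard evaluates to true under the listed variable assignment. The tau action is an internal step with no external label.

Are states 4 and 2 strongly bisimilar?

Answer: BISIMILAR

Trace:
Refine partition for ~:
  round 0: {{0,1,2,3,4}}
  round 1: {{0},{1,2,4},{3}}
stable after 2 split(s): 3 block(s)
[4]={1,2,4}  [2]={1,2,4}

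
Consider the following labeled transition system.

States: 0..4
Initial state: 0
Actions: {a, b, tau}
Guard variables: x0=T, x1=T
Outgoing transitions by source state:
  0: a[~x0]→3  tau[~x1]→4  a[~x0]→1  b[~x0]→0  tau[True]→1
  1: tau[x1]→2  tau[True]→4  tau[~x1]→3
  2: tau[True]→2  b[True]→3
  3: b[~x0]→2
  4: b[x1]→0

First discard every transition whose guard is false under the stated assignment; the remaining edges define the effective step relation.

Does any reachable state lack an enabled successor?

Reach set: {0,1,2,3,4}
  0: tau→1  [1 exit(s)]
  1: tau→2  tau→4  [2 exit(s)]
  2: b→3  tau→2  [2 exit(s)]
  3: ∅  [deadlock]
  4: b→0  [1 exit(s)]
trace reaching 3: tau·tau·b

Answer: DEADLOCK at state 3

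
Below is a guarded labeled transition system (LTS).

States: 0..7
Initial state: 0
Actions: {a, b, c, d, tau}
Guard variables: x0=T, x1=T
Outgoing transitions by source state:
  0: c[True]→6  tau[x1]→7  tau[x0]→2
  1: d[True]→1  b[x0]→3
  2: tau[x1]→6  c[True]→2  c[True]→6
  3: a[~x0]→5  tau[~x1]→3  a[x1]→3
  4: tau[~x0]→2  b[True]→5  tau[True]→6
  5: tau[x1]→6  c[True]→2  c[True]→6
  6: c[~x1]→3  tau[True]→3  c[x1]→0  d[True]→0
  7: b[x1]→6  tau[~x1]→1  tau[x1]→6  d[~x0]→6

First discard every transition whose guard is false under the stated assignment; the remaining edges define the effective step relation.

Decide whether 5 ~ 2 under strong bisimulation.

Refine partition for ~:
  round 0: {{0,1,2,3,4,5,6,7}}
  round 1: {{0,2,5},{1},{3},{4,7},{6}}
  round 2: {{0},{1},{2,5},{3},{4},{6},{7}}
stable after 3 split(s): 7 block(s)
[5]={2,5}  [2]={2,5}

Answer: BISIMILAR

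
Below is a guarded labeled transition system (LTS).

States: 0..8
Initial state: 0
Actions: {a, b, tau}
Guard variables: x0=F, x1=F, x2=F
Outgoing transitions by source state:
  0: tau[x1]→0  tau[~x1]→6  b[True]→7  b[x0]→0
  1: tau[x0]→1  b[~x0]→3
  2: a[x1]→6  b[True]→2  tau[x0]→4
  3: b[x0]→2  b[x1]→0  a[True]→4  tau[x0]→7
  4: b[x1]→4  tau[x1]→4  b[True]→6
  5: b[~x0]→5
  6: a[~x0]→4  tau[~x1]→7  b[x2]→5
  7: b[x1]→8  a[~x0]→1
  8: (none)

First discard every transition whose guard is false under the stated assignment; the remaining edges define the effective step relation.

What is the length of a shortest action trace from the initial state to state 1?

BFS to 1:
  Layer 0: {0}
  Layer 1: {6,7}
  Layer 2: {1,4}
first hit 1 at d=2 via b·a

Answer: 2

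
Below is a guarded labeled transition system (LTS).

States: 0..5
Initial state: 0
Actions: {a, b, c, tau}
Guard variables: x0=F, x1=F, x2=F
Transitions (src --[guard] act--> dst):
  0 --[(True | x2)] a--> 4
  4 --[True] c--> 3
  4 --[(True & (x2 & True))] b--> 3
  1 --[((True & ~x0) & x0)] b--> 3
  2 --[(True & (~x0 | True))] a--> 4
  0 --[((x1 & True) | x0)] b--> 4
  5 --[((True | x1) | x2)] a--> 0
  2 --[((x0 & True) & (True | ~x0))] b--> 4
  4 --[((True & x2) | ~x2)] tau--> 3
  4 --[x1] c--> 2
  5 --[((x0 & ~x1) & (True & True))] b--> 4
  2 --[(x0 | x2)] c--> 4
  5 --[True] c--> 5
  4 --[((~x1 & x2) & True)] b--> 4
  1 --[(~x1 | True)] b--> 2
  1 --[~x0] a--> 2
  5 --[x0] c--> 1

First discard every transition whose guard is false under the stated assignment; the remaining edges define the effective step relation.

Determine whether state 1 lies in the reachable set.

8 transition(s) survive guard evaluation.
L0 = {0}
L1 = {4}  cumulative {0,4}
L2 = {3}  cumulative {0,3,4}
R = {0,3,4}

Answer: UNREACHABLE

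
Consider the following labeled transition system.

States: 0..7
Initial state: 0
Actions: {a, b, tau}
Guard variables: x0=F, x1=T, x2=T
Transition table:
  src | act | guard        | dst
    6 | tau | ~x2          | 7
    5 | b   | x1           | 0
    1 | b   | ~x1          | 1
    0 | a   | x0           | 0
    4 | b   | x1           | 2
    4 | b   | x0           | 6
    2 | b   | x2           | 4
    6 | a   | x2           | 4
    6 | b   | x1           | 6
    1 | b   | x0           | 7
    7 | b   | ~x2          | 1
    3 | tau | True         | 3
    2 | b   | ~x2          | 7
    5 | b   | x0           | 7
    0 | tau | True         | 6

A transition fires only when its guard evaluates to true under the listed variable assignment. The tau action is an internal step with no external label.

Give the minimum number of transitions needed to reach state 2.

Answer: 3

Trace:
BFS to 2:
  L0 = {0}
  L1 = {6}
  L2 = {4}
  L3 = {2}
first hit 2 at d=3 via tau·a·b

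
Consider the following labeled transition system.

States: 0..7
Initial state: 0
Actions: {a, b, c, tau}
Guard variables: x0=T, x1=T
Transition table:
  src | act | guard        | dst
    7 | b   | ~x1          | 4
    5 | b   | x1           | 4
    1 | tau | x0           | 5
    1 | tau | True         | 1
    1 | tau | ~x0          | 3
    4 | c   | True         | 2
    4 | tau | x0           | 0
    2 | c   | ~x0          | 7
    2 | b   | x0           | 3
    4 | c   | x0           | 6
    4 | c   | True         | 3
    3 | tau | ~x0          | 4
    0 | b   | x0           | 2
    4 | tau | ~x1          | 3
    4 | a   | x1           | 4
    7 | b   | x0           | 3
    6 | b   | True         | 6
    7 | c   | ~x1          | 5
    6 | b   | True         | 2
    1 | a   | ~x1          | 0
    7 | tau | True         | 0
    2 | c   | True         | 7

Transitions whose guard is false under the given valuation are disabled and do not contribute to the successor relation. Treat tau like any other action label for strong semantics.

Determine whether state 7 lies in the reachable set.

15 transition(s) survive guard evaluation.
Layer 0: {0}
Layer 1: {2}  now seen {0,2}
Layer 2: {3,7}  now seen {0,2,3,7}
Reachable = {0,2,3,7}
Path to 7: b·c

Answer: REACHABLE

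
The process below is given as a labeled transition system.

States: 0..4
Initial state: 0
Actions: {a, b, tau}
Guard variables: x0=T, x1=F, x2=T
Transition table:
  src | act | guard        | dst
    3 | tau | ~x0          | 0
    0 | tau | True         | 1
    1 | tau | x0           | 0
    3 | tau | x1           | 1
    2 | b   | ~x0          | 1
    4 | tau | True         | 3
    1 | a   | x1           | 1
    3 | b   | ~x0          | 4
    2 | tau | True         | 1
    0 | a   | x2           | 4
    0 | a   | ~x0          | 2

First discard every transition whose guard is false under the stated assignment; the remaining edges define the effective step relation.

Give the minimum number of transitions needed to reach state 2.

Breadth-first toward 2:
  depth 0: {0}
  depth 1: {1,4}
  depth 2: {3}
2 never appears.

Answer: UNREACHABLE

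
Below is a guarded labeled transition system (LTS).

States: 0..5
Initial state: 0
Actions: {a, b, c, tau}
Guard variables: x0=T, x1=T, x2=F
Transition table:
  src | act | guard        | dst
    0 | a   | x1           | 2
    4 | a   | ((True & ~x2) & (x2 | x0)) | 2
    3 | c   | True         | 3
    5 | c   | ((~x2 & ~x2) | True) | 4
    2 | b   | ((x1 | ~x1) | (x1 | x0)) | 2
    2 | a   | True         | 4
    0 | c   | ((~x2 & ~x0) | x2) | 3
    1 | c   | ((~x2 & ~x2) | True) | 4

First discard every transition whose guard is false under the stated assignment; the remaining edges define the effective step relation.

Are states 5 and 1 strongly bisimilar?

Bisimulation quotient by refinement:
  π0 = {{0,1,2,3,4,5}}
  π1 = {{0,4},{1,3,5},{2}}
  π2 = {{0,4},{1,5},{2},{3}}
stable after 3 split(s): 4 block(s)
[5]={1,5}  [1]={1,5}

Answer: BISIMILAR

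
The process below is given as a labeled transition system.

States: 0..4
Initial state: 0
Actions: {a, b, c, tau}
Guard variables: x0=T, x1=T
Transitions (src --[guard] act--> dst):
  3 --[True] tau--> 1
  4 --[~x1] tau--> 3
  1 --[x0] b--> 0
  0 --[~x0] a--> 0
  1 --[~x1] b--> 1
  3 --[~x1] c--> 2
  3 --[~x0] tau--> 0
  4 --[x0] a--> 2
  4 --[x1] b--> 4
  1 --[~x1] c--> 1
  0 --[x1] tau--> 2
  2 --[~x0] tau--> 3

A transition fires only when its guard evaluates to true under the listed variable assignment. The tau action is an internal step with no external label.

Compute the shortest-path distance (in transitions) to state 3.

Answer: UNREACHABLE

Trace:
Layered search for 3:
  depth 0: {0}
  depth 1: {2}
3 never appears.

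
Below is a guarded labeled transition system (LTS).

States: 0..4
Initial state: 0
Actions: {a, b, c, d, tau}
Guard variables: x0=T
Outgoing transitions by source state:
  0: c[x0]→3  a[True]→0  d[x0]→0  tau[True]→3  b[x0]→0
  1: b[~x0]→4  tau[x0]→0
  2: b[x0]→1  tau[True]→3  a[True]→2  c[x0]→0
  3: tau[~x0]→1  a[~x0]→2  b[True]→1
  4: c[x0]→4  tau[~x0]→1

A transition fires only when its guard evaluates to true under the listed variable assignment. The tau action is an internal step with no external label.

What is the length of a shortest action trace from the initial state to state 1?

Answer: 2

Analysis:
Layered search for 1:
  depth 0: {0}
  depth 1: {3}
  depth 2: {1}
1 enters at depth 2; path c·b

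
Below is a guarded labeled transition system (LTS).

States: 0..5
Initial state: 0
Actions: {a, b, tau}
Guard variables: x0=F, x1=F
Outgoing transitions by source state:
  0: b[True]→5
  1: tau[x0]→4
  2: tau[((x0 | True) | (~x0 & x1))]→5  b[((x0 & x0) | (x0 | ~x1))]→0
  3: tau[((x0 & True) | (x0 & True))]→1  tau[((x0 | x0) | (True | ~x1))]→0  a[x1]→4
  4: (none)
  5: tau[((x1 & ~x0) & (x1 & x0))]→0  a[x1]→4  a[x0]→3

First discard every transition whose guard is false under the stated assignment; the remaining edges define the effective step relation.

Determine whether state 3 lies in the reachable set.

4 transition(s) survive guard evaluation.
L0 = {0}
L1 = {5}  now seen {0,5}
Reach set: {0,5}

Answer: UNREACHABLE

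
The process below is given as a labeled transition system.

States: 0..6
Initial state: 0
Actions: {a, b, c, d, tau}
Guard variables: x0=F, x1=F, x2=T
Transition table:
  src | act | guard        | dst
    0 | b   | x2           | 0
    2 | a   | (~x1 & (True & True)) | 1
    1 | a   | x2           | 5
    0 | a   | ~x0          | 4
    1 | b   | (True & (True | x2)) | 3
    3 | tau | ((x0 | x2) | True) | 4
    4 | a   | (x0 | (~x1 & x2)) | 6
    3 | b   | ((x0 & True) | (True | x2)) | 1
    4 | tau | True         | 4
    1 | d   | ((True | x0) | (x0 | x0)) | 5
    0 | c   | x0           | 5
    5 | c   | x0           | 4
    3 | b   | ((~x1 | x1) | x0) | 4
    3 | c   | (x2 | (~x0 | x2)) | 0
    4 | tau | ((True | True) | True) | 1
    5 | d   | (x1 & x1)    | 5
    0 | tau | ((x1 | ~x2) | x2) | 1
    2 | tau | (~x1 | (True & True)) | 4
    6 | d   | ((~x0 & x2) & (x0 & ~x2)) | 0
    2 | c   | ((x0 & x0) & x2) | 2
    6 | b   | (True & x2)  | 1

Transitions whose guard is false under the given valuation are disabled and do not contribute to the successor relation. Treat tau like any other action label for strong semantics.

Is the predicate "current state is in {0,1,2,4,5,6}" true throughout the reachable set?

Inv-set: {0,1,2,4,5,6}
Reach set: {0,1,3,4,5,6}
  0: ok
  1: ok
  3: outside
  4: ok
  5: ok
  6: ok
reach 3 via tau·b — violates

Answer: INVARIANT VIOLATED at state 3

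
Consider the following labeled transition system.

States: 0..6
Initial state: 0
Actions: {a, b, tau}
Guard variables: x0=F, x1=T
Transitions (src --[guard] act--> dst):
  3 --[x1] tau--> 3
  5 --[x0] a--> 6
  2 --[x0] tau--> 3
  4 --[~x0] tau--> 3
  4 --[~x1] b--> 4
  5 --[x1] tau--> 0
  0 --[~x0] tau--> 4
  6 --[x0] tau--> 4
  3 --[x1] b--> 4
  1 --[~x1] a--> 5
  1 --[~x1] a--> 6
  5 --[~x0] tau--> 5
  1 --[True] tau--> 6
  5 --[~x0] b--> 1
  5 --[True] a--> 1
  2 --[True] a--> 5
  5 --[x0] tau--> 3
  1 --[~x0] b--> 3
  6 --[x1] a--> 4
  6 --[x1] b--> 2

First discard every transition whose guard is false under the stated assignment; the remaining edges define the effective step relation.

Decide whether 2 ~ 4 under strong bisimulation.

Bisimulation quotient by refinement:
  π0 = {{0,1,2,3,4,5,6}}
  π1 = {{0,4},{1,3},{2},{5},{6}}
  π2 = {{0},{1},{2},{3},{4},{5},{6}}
Fixed point at round 3; 7 class(es).
[2]={2}  [4]={4}

Answer: NOT BISIMILAR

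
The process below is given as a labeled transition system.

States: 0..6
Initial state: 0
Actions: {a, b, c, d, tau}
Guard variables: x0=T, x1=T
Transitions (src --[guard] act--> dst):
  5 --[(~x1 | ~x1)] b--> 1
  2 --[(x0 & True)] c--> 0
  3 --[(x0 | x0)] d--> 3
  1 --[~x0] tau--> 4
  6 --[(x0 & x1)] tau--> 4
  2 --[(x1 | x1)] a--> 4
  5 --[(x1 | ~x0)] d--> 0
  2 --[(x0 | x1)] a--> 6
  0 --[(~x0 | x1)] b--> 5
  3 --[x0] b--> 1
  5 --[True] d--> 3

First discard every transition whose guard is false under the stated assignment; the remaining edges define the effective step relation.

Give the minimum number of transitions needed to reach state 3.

Answer: 2

Analysis:
BFS to 3:
  L0 = {0}
  L1 = {5}
  L2 = {3}
first hit 3 at d=2 via b·d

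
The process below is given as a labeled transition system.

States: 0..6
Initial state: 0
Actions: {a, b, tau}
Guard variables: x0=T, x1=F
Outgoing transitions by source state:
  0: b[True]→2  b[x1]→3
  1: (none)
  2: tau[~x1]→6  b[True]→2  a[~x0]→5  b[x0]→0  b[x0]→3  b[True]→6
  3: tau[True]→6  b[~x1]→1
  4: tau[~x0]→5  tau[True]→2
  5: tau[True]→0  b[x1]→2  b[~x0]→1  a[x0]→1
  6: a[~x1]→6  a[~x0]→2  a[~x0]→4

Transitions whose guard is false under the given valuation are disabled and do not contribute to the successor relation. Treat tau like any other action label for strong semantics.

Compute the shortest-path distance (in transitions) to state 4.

Answer: UNREACHABLE

Working:
Layered search for 4:
  Layer 0: {0}
  Layer 1: {2}
  Layer 2: {3,6}
  Layer 3: {1}
4 never appears.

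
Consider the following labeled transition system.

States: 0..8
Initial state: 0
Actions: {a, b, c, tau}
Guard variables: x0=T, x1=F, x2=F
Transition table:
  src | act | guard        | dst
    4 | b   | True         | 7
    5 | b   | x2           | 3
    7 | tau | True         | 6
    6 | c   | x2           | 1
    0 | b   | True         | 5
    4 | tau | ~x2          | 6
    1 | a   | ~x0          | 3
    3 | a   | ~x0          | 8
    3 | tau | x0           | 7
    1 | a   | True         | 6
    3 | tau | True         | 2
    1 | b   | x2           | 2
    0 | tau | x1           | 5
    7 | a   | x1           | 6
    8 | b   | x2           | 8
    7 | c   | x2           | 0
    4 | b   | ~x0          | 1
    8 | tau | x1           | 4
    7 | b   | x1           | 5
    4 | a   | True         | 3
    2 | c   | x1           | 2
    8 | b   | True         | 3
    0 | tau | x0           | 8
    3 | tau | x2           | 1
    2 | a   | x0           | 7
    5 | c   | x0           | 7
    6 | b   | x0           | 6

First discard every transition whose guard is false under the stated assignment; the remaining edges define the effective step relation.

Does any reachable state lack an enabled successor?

R = {0,2,3,5,6,7,8}
  0: b→5  tau→8  [2 out]
  2: a→7  [1 out]
  3: tau→2  tau→7  [2 out]
  5: c→7  [1 out]
  6: b→6  [1 out]
  7: tau→6  [1 out]
  8: b→3  [1 out]

Answer: DEADLOCK-FREE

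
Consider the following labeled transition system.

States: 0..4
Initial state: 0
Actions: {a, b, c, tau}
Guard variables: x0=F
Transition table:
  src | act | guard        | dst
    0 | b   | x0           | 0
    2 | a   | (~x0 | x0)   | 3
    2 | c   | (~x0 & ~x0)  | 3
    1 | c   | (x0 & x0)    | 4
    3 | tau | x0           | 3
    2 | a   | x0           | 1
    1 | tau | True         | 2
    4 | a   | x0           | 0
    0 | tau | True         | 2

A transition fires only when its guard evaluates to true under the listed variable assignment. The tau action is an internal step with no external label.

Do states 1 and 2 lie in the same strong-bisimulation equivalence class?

Answer: NOT BISIMILAR

Working:
Refine partition for ~:
  round 0: {{0,1,2,3,4}}
  round 1: {{0,1},{2},{3,4}}
Fixed point at round 2; 3 class(es).
[1]={0,1}  [2]={2}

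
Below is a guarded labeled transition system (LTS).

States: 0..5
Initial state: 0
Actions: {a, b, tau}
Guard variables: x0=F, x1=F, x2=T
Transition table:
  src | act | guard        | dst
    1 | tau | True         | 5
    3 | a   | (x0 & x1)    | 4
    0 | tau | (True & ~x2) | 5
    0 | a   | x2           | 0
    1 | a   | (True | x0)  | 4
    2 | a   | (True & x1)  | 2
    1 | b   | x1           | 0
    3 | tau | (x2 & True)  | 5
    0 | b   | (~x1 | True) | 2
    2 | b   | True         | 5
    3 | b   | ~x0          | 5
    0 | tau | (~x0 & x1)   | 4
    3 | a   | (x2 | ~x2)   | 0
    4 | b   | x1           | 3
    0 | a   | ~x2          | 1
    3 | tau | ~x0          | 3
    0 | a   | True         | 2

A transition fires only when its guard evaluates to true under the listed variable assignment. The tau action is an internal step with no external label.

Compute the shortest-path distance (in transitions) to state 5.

Answer: 2

Analysis:
Layered search for 5:
  depth 0: {0}
  depth 1: {2}
  depth 2: {5}
depth(5)=2, e.g. a·b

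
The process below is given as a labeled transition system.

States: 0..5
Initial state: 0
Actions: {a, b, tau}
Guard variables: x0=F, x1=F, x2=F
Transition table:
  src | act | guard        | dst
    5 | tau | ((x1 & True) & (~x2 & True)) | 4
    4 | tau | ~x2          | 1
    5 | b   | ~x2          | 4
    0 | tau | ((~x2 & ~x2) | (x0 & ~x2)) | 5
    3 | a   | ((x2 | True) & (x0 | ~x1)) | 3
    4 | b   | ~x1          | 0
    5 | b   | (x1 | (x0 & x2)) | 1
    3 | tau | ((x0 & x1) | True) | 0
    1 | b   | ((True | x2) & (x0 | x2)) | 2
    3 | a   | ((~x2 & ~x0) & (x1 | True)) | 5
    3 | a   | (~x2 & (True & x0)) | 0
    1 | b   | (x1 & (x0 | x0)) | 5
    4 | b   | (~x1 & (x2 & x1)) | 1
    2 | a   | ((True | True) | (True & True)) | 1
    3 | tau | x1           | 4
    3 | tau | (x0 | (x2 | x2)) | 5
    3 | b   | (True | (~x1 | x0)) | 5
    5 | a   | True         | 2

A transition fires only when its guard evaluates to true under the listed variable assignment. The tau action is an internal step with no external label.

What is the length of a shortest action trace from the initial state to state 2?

Answer: 2

Working:
Layered search for 2:
  L0 = {0}
  L1 = {5}
  L2 = {2,4}
depth(2)=2, e.g. tau·a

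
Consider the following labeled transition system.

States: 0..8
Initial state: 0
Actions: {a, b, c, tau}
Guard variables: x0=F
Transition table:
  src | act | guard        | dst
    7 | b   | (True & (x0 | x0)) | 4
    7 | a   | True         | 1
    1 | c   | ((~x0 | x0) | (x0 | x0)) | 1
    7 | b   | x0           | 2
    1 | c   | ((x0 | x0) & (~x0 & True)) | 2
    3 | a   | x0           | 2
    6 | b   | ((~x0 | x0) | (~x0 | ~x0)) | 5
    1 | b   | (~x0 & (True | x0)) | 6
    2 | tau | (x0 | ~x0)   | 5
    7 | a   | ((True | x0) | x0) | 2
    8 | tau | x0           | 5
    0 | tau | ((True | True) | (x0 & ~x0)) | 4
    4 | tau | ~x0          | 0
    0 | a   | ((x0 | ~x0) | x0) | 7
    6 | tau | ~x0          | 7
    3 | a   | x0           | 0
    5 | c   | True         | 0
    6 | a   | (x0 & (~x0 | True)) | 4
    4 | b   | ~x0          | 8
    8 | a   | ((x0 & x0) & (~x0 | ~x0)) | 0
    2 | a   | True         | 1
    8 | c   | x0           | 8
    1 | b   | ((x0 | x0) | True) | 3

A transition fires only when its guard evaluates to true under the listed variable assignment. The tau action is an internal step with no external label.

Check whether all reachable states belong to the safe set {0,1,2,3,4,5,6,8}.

Answer: INVARIANT VIOLATED at state 7

Working:
Allowed set {0,1,2,3,4,5,6,8}
R = {0,1,2,3,4,5,6,7,8}
  0: safe
  1: safe
  2: safe
  3: safe
  4: safe
  5: safe
  6: safe
  7: ✗ unsafe
  8: safe
reach 7 via a — violates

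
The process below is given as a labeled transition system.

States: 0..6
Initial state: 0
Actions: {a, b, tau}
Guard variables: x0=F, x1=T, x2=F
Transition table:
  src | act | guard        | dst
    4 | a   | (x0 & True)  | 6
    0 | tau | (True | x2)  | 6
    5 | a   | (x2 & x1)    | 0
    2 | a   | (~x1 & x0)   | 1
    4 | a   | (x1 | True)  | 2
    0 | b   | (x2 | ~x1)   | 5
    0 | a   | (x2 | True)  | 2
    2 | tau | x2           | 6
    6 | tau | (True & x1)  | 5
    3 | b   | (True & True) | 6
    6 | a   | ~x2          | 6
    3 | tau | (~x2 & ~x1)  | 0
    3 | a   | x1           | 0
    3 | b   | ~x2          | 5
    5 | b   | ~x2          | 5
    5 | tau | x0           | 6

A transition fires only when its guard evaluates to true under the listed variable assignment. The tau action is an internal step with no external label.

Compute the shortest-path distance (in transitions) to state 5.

Answer: 2

Trace:
BFS to 5:
  Layer 0: {0}
  Layer 1: {2,6}
  Layer 2: {5}
depth(5)=2, e.g. tau·tau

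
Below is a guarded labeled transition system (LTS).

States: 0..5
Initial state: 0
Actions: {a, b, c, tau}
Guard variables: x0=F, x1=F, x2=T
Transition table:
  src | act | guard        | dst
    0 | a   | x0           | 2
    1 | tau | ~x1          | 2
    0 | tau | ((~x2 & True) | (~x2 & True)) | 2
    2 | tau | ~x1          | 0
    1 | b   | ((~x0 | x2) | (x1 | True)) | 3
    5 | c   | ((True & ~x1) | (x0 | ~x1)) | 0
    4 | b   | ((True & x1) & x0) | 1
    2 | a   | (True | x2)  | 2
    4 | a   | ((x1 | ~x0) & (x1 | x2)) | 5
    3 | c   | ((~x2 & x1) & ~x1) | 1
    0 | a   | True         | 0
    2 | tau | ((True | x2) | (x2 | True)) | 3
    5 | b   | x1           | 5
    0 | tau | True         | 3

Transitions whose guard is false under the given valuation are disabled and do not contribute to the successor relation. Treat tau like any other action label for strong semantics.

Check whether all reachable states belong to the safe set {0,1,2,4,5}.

Answer: INVARIANT VIOLATED at state 3

Analysis:
Allowed set {0,1,2,4,5}
R = {0,3}
  0: ok
  3: ✗ unsafe
counterexample path to 3: tau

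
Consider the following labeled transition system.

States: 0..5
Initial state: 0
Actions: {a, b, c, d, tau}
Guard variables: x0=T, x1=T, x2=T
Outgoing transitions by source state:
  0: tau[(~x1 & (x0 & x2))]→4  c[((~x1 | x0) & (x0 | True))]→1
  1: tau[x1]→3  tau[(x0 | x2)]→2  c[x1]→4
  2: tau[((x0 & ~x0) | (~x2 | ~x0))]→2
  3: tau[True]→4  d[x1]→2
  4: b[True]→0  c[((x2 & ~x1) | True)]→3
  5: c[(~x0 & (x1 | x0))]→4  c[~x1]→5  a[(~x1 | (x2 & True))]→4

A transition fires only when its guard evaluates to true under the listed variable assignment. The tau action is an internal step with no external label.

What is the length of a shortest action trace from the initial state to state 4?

Answer: 2

Trace:
Breadth-first toward 4:
  Layer 0: {0}
  Layer 1: {1}
  Layer 2: {2,3,4}
4 enters at depth 2; path c·c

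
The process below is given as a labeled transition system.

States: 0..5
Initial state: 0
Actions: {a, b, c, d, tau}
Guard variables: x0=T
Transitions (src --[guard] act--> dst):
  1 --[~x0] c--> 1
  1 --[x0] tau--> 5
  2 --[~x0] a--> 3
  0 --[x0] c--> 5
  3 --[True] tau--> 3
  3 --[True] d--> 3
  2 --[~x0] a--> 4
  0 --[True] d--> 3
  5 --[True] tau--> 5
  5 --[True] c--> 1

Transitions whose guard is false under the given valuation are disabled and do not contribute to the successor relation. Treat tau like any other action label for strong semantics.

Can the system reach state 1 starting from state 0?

Answer: REACHABLE

Working:
After dropping false guards: 7 live edges.
L0 = {0}
L1 = {3,5}  now seen {0,3,5}
L2 = {1}  now seen {0,1,3,5}
R = {0,1,3,5}
trace reaching 1: c·c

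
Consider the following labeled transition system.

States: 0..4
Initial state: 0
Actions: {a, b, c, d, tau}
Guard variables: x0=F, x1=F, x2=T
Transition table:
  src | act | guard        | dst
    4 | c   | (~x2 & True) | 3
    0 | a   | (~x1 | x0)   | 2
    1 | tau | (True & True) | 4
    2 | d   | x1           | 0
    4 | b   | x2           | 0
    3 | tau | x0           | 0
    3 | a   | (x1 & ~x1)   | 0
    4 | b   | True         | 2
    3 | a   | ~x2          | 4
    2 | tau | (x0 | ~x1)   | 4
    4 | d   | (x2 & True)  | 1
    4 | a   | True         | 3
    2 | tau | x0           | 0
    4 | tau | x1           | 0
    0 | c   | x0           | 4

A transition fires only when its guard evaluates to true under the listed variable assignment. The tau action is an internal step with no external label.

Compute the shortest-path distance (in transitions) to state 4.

Breadth-first toward 4:
  L0 = {0}
  L1 = {2}
  L2 = {4}
4 enters at depth 2; path a·tau

Answer: 2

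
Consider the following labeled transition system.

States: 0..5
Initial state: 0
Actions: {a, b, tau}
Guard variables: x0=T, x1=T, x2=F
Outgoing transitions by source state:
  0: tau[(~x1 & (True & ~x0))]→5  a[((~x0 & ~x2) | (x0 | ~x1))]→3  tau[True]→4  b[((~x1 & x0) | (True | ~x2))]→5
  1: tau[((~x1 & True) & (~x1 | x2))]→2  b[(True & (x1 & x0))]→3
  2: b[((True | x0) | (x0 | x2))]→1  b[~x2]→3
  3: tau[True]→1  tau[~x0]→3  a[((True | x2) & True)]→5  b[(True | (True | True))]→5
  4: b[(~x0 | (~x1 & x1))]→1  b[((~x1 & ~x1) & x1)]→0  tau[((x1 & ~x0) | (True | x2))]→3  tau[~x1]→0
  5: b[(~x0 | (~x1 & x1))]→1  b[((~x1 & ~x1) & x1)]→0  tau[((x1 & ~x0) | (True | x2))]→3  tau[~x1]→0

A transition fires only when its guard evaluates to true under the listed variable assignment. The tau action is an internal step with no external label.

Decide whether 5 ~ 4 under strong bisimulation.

Compute ~ classes (split until stable):
  round 0: {{0,1,2,3,4,5}}
  round 1: {{0,3},{1,2},{4,5}}
  round 2: {{0},{1},{2},{3},{4,5}}
Fixed point at round 3; 5 class(es).
class of 5: {4,5}; class of 4: {4,5}

Answer: BISIMILAR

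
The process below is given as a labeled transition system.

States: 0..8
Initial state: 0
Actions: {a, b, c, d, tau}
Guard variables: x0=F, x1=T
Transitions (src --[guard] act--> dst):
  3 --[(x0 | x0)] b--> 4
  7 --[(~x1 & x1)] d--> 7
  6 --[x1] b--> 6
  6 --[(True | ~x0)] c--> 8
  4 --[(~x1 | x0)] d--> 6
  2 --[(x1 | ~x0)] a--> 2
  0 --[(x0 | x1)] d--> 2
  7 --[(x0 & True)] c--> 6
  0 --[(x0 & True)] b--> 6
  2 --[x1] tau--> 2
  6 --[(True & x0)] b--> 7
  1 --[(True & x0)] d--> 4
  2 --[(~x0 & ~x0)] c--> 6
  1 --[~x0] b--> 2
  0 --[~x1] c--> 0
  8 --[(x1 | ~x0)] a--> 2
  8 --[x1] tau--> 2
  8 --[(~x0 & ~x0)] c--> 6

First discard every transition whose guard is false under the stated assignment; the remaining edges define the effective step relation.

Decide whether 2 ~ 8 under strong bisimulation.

Compute ~ classes (split until stable):
  P[0] = {{0,1,2,3,4,5,6,7,8}}
  P[1] = {{0},{1},{2,8},{3,4,5,7},{6}}
Fixed point at round 2; 5 class(es).
[2]={2,8}  [8]={2,8}

Answer: BISIMILAR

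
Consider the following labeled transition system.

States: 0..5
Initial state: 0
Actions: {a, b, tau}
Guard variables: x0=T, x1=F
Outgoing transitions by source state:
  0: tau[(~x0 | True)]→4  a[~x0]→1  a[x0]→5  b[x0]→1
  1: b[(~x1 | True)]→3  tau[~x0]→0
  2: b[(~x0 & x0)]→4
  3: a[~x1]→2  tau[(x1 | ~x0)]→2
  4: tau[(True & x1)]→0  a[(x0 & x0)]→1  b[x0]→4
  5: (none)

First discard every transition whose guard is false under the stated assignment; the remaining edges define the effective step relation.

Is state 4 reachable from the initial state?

After dropping false guards: 7 live edges.
L0 = {0}
L1 = {1,4,5}  cumulative {0,1,4,5}
L2 = {3}  cumulative {0,1,3,4,5}
L3 = {2}  cumulative {0,1,2,3,4,5}
Reachable = {0,1,2,3,4,5}
trace reaching 4: tau

Answer: REACHABLE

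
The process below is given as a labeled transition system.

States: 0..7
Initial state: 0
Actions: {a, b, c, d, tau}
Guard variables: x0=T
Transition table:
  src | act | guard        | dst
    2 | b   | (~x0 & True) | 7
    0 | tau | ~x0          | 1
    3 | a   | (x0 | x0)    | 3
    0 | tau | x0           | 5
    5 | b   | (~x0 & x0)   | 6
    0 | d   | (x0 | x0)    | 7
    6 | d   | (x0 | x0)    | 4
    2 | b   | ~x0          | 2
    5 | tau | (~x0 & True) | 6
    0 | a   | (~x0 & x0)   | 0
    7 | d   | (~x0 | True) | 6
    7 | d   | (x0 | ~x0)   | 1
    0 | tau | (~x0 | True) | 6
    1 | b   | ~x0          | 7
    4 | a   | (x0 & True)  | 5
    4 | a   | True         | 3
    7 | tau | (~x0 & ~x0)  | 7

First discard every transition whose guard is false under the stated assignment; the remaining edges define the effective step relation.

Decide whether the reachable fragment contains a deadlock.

Answer: DEADLOCK at state 1

Working:
R = {0,1,3,4,5,6,7}
  0: d→7  tau→5  tau→6  [3 out]
  1: ∅  [deadlock]
  3: a→3  [1 out]
  4: a→3  a→5  [2 out]
  5: ∅  [deadlock]
  6: d→4  [1 out]
  7: d→1  d→6  [2 out]
witness 1: d·d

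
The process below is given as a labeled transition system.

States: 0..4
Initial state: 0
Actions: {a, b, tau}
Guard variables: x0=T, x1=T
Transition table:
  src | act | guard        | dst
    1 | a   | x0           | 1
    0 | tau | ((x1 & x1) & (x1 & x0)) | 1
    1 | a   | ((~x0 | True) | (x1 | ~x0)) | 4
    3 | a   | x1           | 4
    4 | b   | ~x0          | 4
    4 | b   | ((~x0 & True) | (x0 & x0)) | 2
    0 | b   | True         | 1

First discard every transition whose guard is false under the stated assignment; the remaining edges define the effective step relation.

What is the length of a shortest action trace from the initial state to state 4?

Breadth-first toward 4:
  L0 = {0}
  L1 = {1}
  L2 = {4}
first hit 4 at d=2 via b·a

Answer: 2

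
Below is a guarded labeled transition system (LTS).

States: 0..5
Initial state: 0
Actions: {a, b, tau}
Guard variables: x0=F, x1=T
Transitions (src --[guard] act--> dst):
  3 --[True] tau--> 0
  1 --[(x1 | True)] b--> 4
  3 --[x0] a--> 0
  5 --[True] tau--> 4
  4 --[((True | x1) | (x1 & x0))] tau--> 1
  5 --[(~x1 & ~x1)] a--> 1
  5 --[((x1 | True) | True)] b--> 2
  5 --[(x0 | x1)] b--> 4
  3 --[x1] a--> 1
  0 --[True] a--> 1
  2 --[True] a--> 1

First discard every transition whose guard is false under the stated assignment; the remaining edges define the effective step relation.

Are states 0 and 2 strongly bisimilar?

Compute ~ classes (split until stable):
  round 0: {{0,1,2,3,4,5}}
  round 1: {{0,2},{1},{3},{4},{5}}
5 equivalence class(es) (converged in 2)
class of 0: {0,2}; class of 2: {0,2}

Answer: BISIMILAR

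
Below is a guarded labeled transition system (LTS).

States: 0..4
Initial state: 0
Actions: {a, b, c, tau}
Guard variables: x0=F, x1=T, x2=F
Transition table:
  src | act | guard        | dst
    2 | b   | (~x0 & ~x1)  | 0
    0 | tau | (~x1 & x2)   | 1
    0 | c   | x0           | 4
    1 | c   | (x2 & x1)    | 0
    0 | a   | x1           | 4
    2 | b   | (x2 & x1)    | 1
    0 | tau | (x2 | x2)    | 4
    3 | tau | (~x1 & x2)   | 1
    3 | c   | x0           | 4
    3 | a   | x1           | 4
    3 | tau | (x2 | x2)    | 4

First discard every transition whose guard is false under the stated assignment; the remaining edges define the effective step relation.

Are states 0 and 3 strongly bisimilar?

Bisimulation quotient by refinement:
  P[0] = {{0,1,2,3,4}}
  P[1] = {{0,3},{1,2,4}}
Fixed point at round 2; 2 class(es).
class of 0: {0,3}; class of 3: {0,3}

Answer: BISIMILAR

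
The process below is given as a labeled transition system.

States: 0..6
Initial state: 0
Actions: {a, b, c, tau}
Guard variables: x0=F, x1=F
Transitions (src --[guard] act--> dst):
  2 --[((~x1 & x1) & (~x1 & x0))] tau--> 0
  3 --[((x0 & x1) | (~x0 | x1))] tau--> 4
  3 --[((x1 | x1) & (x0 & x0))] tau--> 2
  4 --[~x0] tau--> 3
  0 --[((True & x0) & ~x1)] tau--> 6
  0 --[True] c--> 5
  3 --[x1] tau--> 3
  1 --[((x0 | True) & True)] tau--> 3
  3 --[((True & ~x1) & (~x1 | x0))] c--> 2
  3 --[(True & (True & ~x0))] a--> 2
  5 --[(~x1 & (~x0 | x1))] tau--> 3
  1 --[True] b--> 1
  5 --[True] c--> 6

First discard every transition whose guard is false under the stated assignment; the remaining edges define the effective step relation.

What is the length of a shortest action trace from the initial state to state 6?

Answer: 2

Trace:
BFS to 6:
  L0 = {0}
  L1 = {5}
  L2 = {3,6}
6 enters at depth 2; path c·c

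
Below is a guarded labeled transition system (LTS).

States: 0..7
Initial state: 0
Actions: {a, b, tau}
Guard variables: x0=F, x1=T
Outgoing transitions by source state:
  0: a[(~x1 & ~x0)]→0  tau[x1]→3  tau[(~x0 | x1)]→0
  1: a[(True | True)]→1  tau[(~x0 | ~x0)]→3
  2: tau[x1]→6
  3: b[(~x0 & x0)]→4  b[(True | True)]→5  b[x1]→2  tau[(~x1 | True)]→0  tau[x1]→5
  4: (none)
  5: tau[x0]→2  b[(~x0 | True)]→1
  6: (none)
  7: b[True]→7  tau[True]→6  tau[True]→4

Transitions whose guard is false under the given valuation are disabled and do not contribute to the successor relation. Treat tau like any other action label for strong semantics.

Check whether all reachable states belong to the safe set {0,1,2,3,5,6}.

Allowed set {0,1,2,3,5,6}
Reachable = {0,1,2,3,5,6}
  0: safe
  1: safe
  2: safe
  3: safe
  5: safe
  6: safe

Answer: INVARIANT HOLDS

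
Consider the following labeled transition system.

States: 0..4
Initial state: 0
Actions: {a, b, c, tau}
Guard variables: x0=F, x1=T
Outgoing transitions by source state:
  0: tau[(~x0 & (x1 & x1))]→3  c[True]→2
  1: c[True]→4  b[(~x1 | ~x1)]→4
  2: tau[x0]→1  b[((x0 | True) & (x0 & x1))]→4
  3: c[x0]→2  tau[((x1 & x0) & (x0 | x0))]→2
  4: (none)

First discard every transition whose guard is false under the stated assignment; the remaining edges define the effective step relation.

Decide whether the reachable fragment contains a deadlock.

Answer: DEADLOCK at state 2

Analysis:
Reachable = {0,2,3}
  0: c→2  tau→3  [2 exit(s)]
  2: ∅  [deadlock]
  3: ∅  [deadlock]
witness 2: c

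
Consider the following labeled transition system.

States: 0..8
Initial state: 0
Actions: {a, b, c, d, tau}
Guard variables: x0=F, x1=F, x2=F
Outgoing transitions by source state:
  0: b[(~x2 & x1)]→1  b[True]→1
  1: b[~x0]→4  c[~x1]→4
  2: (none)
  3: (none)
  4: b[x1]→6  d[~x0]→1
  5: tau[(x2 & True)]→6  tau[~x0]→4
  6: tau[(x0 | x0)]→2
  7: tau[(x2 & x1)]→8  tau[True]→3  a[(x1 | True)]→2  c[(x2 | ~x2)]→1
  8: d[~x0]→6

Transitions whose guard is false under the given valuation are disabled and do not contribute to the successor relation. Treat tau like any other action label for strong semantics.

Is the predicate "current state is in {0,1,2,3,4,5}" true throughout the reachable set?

Answer: INVARIANT HOLDS

Working:
Safe = {0,1,2,3,4,5}
Reachable = {0,1,4}
  0: ok
  1: ok
  4: ok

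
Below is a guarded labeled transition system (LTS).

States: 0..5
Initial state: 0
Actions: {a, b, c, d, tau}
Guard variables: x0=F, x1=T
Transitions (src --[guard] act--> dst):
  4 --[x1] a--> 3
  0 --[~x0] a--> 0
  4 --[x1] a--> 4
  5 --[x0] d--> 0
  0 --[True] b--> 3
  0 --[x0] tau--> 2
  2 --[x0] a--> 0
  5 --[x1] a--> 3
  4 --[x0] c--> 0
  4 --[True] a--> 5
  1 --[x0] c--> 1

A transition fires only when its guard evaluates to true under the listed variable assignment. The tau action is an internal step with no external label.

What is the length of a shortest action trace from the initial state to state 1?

Layered search for 1:
  L0 = {0}
  L1 = {3}
1 never appears.

Answer: UNREACHABLE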